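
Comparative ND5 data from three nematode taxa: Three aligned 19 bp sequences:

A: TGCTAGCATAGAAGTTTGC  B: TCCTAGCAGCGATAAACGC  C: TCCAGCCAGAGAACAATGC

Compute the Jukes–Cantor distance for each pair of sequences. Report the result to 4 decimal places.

A–B: 8/19 sites differ → p ≈ 0.421053, d = −0.75 ln(1 − 0.561404) = 0.618132 ≈ 0.6181.
A–C: 8/19 sites differ → p ≈ 0.421053, d = −0.75 ln(1 − 0.561404) = 0.618132 ≈ 0.6181.
B–C: 7/19 sites differ → p ≈ 0.368421, d = −0.75 ln(1 − 0.491228) = 0.506816 ≈ 0.5068.

d(A,B) = 0.6181, d(A,C) = 0.6181, d(B,C) = 0.5068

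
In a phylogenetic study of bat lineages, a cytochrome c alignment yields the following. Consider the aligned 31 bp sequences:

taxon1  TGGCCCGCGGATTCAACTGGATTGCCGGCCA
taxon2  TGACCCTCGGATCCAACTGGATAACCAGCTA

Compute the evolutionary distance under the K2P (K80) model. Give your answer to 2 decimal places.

Of 31 sites, 5 differences are transitions and 2 are transversions, so P = 5/31 ≈ 0.16129 and Q = 2/31 ≈ 0.064516.
Under the Kimura two-parameter model, d = −½ ln(1 − 2P − Q) − ¼ ln(1 − 2Q).
1 − 2P − Q = 0.612904, giving −½ ln(0.612904) = 0.244773.
1 − 2Q = 0.870968, giving −¼ ln(0.870968) = 0.034538.
d = 0.244773 + 0.034538 = 0.279311.

0.28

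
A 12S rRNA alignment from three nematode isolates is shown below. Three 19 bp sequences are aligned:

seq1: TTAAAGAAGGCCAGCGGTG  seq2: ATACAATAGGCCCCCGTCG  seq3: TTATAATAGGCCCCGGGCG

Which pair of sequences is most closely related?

seq2 and seq3

seq1–seq2: 8/19 differ, p = 0.421, d = 0.618.
seq1–seq3: 7/19 differ, p = 0.368, d = 0.507.
seq2–seq3: 4/19 differ, p = 0.211, d = 0.247.
The smallest distance is between seq2 and seq3.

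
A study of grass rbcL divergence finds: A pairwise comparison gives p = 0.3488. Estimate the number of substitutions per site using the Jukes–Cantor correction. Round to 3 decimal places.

0.469

d = −(3/4) ln(1 − 4p/3) = −0.75 ln(1 − 0.465067) = −0.75 ln(0.534933)
  = −0.75 × (-0.625614) = 0.469211 substitutions/site.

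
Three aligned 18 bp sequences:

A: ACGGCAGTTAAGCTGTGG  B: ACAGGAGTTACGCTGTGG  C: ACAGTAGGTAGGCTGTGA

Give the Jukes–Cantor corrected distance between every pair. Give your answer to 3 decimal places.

d(A,B) = 0.188, d(A,C) = 0.347, d(B,C) = 0.264

A–B: 3/18 sites differ → p ≈ 0.166667, d = −0.75 ln(1 − 0.222223) = 0.188487 ≈ 0.188.
A–C: 5/18 sites differ → p ≈ 0.277778, d = −0.75 ln(1 − 0.370371) = 0.346968 ≈ 0.347.
B–C: 4/18 sites differ → p ≈ 0.222222, d = −0.75 ln(1 − 0.296296) = 0.263548 ≈ 0.264.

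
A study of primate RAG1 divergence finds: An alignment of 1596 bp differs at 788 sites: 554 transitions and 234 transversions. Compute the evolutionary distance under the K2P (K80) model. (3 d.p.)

1.006

P = 554/1596 ≈ 0.347118 and Q = 234/1596 ≈ 0.146617.
Under the Kimura two-parameter model, d = −½ ln(1 − 2P − Q) − ¼ ln(1 − 2Q).
1 − 2P − Q = 0.159147, giving −½ ln(0.159147) = 0.918963.
1 − 2Q = 0.706766, giving −¼ ln(0.706766) = 0.086764.
d = 0.918963 + 0.086764 = 1.005727.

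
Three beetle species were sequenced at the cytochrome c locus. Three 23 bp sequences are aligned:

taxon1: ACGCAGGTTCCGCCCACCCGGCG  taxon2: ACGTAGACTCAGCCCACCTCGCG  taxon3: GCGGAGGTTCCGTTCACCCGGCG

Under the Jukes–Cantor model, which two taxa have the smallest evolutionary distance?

taxon1–taxon2: 6/23 differ, p = 0.261, d = 0.321.
taxon1–taxon3: 4/23 differ, p = 0.174, d = 0.198.
taxon2–taxon3: 9/23 differ, p = 0.391, d = 0.553.
The smallest distance is between taxon1 and taxon3.

taxon1 and taxon3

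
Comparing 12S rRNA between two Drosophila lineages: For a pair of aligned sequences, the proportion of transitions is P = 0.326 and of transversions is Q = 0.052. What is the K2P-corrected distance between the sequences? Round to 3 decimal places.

0.636

Under the Kimura two-parameter model, d = −½ ln(1 − 2P − Q) − ¼ ln(1 − 2Q).
1 − 2P − Q = 0.296, giving −½ ln(0.296) = 0.608698.
1 − 2Q = 0.896, giving −¼ ln(0.896) = 0.027454.
d = 0.608698 + 0.027454 = 0.636152.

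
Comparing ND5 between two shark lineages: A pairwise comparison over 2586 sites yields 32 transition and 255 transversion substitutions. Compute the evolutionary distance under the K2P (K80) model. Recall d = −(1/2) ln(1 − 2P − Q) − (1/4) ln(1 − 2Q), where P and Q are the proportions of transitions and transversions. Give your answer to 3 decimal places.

0.121

P = 32/2586 ≈ 0.012374 and Q = 255/2586 ≈ 0.098608.
Under the Kimura two-parameter model, d = −½ ln(1 − 2P − Q) − ¼ ln(1 − 2Q).
1 − 2P − Q = 0.876644, giving −½ ln(0.876644) = 0.065827.
1 − 2Q = 0.802784, giving −¼ ln(0.802784) = 0.054917.
d = 0.065827 + 0.054917 = 0.120744.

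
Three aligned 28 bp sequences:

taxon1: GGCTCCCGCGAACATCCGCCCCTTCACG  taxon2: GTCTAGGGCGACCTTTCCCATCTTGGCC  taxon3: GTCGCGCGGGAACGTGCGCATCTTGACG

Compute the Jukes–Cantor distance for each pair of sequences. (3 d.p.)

taxon1–taxon2: 13/28 sites differ → p ≈ 0.464286, d = −0.75 ln(1 − 0.619048) = 0.723811 ≈ 0.724.
taxon1–taxon3: 9/28 sites differ → p ≈ 0.321429, d = −0.75 ln(1 − 0.428572) = 0.419713 ≈ 0.420.
taxon2–taxon3: 10/28 sites differ → p ≈ 0.357143, d = −0.75 ln(1 − 0.476191) = 0.484971 ≈ 0.485.

d(taxon1,taxon2) = 0.724, d(taxon1,taxon3) = 0.420, d(taxon2,taxon3) = 0.485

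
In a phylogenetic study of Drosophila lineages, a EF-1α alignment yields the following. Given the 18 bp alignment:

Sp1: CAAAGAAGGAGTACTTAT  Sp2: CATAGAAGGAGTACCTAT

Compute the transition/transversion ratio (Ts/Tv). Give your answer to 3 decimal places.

Transitions are A↔G and C↔T; transversions are all other mismatches.
Transitions: 1. Transversions: 1.
R = 1/1 = 1.000.

1.000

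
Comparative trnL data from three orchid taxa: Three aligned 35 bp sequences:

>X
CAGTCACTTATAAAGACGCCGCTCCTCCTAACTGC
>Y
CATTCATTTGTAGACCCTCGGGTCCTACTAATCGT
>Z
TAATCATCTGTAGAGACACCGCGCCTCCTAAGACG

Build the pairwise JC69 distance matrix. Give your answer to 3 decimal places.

X–Y: 13/35 sites differ → p ≈ 0.371429, d = −0.75 ln(1 − 0.495239) = 0.512753 ≈ 0.513.
X–Z: 12/35 sites differ → p ≈ 0.342857, d = −0.75 ln(1 − 0.457143) = 0.458182 ≈ 0.458.
Y–Z: 14/35 sites differ → p = 0.4, d = −0.75 ln(1 − 0.533333) = 0.571605 ≈ 0.572.

d(X,Y) = 0.513, d(X,Z) = 0.458, d(Y,Z) = 0.572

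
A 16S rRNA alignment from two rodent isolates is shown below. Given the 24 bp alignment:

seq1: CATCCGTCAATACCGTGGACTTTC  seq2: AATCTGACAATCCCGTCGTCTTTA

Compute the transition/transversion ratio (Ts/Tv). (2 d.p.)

Transitions are A↔G and C↔T; transversions are all other mismatches.
Transitions: 1. Transversions: 6.
R = 1/6 = 0.166666… ≈ 0.17 (to 2 d.p.).

0.17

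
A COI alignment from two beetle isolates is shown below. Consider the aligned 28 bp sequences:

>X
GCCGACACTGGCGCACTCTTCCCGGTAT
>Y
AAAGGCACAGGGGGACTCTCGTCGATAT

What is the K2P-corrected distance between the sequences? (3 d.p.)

Of 28 sites, 5 differences are transitions and 6 are transversions, so P = 5/28 ≈ 0.178571 and Q = 6/28 ≈ 0.214286.
Under the Kimura two-parameter model, d = −½ ln(1 − 2P − Q) − ¼ ln(1 − 2Q).
1 − 2P − Q = 0.428572, giving −½ ln(0.428572) = 0.423648.
1 − 2Q = 0.571428, giving −¼ ln(0.571428) = 0.139904.
d = 0.423648 + 0.139904 = 0.563552.

0.564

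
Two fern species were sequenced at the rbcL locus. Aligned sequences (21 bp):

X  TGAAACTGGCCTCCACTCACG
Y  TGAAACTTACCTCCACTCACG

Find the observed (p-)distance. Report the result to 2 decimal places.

The sequences differ at 2 of 21 positions (sites 8, 9).
p = 2/21 = 0.095238… ≈ 0.10 (to 2 d.p.).

0.10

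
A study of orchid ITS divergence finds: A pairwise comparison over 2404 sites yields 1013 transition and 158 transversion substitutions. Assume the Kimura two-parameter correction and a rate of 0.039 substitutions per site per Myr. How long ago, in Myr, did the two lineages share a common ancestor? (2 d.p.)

15.78

P = 1013/2404 ≈ 0.421381 and Q = 158/2404 ≈ 0.065724.
Under the Kimura two-parameter model, d = −½ ln(1 − 2P − Q) − ¼ ln(1 − 2Q).
1 − 2P − Q = 0.091514, giving −½ ln(0.091514) = 1.195632.
1 − 2Q = 0.868552, giving −¼ ln(0.868552) = 0.035232.
d = 1.195632 + 0.035232 = 1.230864.
Under a molecular clock d = 2μt, so t = d/(2μ) = 1.230864 / (2 × 0.039) = 15.78 Myr.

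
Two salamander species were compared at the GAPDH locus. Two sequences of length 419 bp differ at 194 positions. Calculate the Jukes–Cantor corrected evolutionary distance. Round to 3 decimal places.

0.720

p = 194/419 ≈ 0.463007.
d = −(3/4) ln(1 − 4p/3) = −0.75 ln(1 − 0.617343) = −0.75 ln(0.382657)
  = −0.75 × (-0.960616) = 0.720462 substitutions/site.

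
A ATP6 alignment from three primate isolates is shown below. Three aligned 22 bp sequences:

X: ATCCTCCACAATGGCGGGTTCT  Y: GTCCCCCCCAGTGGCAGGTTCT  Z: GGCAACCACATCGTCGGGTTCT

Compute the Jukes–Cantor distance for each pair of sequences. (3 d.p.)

X–Y: 5/22 sites differ → p ≈ 0.227273, d = −0.75 ln(1 − 0.303031) = 0.270761 ≈ 0.271.
X–Z: 7/22 sites differ → p ≈ 0.318182, d = −0.75 ln(1 − 0.424243) = 0.414052 ≈ 0.414.
Y–Z: 8/22 sites differ → p ≈ 0.363636, d = −0.75 ln(1 − 0.484848) = 0.497470 ≈ 0.497.

d(X,Y) = 0.271, d(X,Z) = 0.414, d(Y,Z) = 0.497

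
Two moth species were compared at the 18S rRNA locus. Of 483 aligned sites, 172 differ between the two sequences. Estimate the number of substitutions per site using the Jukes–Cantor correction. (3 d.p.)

0.483

p = 172/483 ≈ 0.356108.
d = −(3/4) ln(1 − 4p/3) = −0.75 ln(1 − 0.474811) = −0.75 ln(0.525189)
  = −0.75 × (-0.643997) = 0.482998 substitutions/site.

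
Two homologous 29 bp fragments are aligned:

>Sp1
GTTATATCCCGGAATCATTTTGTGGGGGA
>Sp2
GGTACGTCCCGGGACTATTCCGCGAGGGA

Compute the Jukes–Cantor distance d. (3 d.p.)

The sequences differ at 10 of 29 sites (2, 5, 6, 13, 15, 16, 20, 21, 23, 25), so p = 10/29 ≈ 0.344828.
d = −(3/4) ln(1 − 4p/3) = −0.75 ln(1 − 0.459771) = −0.75 ln(0.540229)
  = −0.75 × (-0.615762) = 0.461822 substitutions/site.

0.462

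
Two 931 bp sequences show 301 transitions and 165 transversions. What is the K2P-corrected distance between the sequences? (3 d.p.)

P = 301/931 ≈ 0.323308 and Q = 165/931 ≈ 0.177229.
Under the Kimura two-parameter model, d = −½ ln(1 − 2P − Q) − ¼ ln(1 − 2Q).
1 − 2P − Q = 0.176155, giving −½ ln(0.176155) = 0.868195.
1 − 2Q = 0.645542, giving −¼ ln(0.645542) = 0.109416.
d = 0.868195 + 0.109416 = 0.977611.

0.978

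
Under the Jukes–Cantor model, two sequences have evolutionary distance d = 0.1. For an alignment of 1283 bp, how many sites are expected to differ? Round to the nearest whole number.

120

Invert JC69: p = (3/4)(1 − e^(−4d/3)) = 0.75 × (1 − e^(-0.133333)) = 0.75 × (1 − 0.875174) = 0.093620.
Expected differing sites = pL ≈ 0.093620 × 1283 = 120.11446 ≈ 120.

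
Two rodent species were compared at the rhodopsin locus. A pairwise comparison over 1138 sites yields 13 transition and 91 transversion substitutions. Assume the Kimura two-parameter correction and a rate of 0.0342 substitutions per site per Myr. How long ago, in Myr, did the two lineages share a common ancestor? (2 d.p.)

P = 13/1138 ≈ 0.011424 and Q = 91/1138 ≈ 0.079965.
Under the Kimura two-parameter model, d = −½ ln(1 − 2P − Q) − ¼ ln(1 − 2Q).
1 − 2P − Q = 0.897187, giving −½ ln(0.897187) = 0.054245.
1 − 2Q = 0.84007, giving −¼ ln(0.84007) = 0.043568.
d = 0.054245 + 0.043568 = 0.097813.
Under a molecular clock d = 2μt, so t = d/(2μ) = 0.097813 / (2 × 0.0342) = 1.43 Myr.

1.43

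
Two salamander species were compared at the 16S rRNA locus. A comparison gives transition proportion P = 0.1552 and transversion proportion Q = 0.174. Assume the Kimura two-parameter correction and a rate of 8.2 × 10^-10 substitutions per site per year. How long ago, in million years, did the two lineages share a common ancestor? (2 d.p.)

Under the Kimura two-parameter model, d = −½ ln(1 − 2P − Q) − ¼ ln(1 − 2Q).
1 − 2P − Q = 0.5156, giving −½ ln(0.5156) = 0.331212.
1 − 2Q = 0.652, giving −¼ ln(0.652) = 0.106928.
d = 0.331212 + 0.106928 = 0.438140.
Under a molecular clock d = 2μt, so t = d/(2μ) = 0.438140 / (2 × 8.2 × 10^-10) = 267.16 million years.

267.16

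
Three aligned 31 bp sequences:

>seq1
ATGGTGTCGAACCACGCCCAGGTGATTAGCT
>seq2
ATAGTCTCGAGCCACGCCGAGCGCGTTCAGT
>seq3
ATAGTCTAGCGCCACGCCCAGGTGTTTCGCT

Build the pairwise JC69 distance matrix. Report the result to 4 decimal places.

seq1–seq2: 11/31 sites differ → p ≈ 0.354839, d = −0.75 ln(1 − 0.473119) = 0.480585 ≈ 0.4806.
seq1–seq3: 7/31 sites differ → p ≈ 0.225806, d = −0.75 ln(1 − 0.301075) = 0.268659 ≈ 0.2687.
seq2–seq3: 9/31 sites differ → p ≈ 0.290323, d = −0.75 ln(1 − 0.387097) = 0.367161 ≈ 0.3672.

d(seq1,seq2) = 0.4806, d(seq1,seq3) = 0.2687, d(seq2,seq3) = 0.3672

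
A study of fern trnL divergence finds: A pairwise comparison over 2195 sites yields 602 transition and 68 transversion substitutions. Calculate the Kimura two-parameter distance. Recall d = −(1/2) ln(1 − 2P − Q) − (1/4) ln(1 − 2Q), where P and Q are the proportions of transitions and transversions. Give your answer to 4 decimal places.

0.4491

P = 602/2195 ≈ 0.27426 and Q = 68/2195 ≈ 0.030979.
Under the Kimura two-parameter model, d = −½ ln(1 − 2P − Q) − ¼ ln(1 − 2Q).
1 − 2P − Q = 0.420501, giving −½ ln(0.420501) = 0.433154.
1 − 2Q = 0.938042, giving −¼ ln(0.938042) = 0.015990.
d = 0.433154 + 0.015990 = 0.449144.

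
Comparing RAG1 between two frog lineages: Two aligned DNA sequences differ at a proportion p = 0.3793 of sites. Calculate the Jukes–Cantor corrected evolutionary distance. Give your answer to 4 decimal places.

d = −(3/4) ln(1 − 4p/3) = −0.75 ln(1 − 0.505733) = −0.75 ln(0.494267)
  = −0.75 × (-0.704679) = 0.528509 substitutions/site.

0.5285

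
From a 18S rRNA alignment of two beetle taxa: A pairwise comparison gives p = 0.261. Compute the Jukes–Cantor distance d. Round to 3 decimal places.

d = −(3/4) ln(1 − 4p/3) = −0.75 ln(1 − 0.348) = −0.75 ln(0.652)
  = −0.75 × (-0.427711) = 0.320783 substitutions/site.

0.321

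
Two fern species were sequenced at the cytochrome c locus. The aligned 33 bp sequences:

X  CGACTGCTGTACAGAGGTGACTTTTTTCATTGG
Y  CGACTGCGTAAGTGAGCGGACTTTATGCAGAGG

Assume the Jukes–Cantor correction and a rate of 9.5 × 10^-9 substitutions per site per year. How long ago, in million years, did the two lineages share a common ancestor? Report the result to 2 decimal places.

The sequences differ at 11 of 33 sites, so p = 11/33 ≈ 0.333333.
d = −(3/4) ln(1 − 4p/3) = −0.75 ln(1 − 0.444444) = −0.75 ln(0.555556)
  = −0.75 × (-0.587786) = 0.440840 substitutions/site.
Under a molecular clock d = 2μt, so t = d/(2μ) = 0.440840 / (2 × 9.5 × 10^-9) = 23.20 million years.

23.20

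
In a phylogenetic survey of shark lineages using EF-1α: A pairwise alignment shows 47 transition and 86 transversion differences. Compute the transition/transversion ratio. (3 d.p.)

0.547

R = 47/86 = 0.546511… ≈ 0.547 (to 3 d.p.).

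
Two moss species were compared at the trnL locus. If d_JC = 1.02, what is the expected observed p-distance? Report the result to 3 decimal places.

p = (3/4)(1 − e^(−4d/3)) = 0.75 × (1 − e^(-1.36)) = 0.75 × (1 − 0.256661) = 0.557504.

0.558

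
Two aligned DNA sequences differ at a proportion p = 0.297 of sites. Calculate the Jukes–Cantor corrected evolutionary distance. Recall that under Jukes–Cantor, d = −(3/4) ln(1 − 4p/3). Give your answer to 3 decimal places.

0.378

d = −(3/4) ln(1 − 4p/3) = −0.75 ln(1 − 0.396) = −0.75 ln(0.604)
  = −0.75 × (-0.504181) = 0.378136 substitutions/site.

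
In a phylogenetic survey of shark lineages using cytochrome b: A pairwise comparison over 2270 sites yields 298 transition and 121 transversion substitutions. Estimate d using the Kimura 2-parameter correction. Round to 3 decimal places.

0.218

P = 298/2270 ≈ 0.131278 and Q = 121/2270 ≈ 0.053304.
Under the Kimura two-parameter model, d = −½ ln(1 − 2P − Q) − ¼ ln(1 − 2Q).
1 − 2P − Q = 0.68414, giving −½ ln(0.68414) = 0.189796.
1 − 2Q = 0.893392, giving −¼ ln(0.893392) = 0.028182.
d = 0.189796 + 0.028182 = 0.217978.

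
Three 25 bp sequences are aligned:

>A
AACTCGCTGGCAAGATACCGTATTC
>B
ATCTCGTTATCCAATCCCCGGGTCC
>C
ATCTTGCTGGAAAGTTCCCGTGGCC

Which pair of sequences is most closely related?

A–B: 12/25 differ, p = 0.480, d = 0.766.
A–C: 8/25 differ, p = 0.320, d = 0.417.
B–C: 10/25 differ, p = 0.400, d = 0.572.
The smallest distance is between A and C.

A and C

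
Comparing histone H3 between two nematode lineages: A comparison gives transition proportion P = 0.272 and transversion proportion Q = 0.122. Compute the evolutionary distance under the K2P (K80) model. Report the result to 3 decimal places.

Under the Kimura two-parameter model, d = −½ ln(1 − 2P − Q) − ¼ ln(1 − 2Q).
1 − 2P − Q = 0.334, giving −½ ln(0.334) = 0.548307.
1 − 2Q = 0.756, giving −¼ ln(0.756) = 0.069928.
d = 0.548307 + 0.069928 = 0.618235.

0.618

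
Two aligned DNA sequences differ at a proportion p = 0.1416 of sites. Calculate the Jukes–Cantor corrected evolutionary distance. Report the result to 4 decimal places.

0.1569

d = −(3/4) ln(1 − 4p/3) = −0.75 ln(1 − 0.1888) = −0.75 ln(0.8112)
  = −0.75 × (-0.209241) = 0.156931 substitutions/site.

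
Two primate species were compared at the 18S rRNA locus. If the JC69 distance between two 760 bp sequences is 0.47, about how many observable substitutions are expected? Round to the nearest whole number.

265

Invert JC69: p = (3/4)(1 − e^(−4d/3)) = 0.75 × (1 − e^(-0.626667)) = 0.75 × (1 − 0.534370) = 0.349223.
Expected differing sites = pL ≈ 0.349223 × 760 = 265.40948 ≈ 265.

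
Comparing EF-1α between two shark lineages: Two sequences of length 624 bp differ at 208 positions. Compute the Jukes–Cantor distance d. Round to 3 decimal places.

p = 208/624 ≈ 0.333333.
d = −(3/4) ln(1 − 4p/3) = −0.75 ln(1 − 0.444444) = −0.75 ln(0.555556)
  = −0.75 × (-0.587786) = 0.440840 substitutions/site.

0.441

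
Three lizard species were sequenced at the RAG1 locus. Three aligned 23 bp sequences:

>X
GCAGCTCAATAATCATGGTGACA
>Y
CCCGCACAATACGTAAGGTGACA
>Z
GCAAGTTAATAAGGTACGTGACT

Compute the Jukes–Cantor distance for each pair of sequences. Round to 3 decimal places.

X–Y: 7/23 sites differ → p ≈ 0.304348, d = −0.75 ln(1 − 0.405797) = 0.390401 ≈ 0.390.
X–Z: 9/23 sites differ → p ≈ 0.391304, d = −0.75 ln(1 − 0.521739) = 0.553199 ≈ 0.553.
Y–Z: 11/23 sites differ → p ≈ 0.478261, d = −0.75 ln(1 − 0.637681) = 0.761423 ≈ 0.761.

d(X,Y) = 0.390, d(X,Z) = 0.553, d(Y,Z) = 0.761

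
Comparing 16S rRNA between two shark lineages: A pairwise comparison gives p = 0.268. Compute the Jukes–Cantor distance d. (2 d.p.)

0.33

d = −(3/4) ln(1 − 4p/3) = −0.75 ln(1 − 0.357333) = −0.75 ln(0.642667)
  = −0.75 × (-0.442129) = 0.331597 substitutions/site.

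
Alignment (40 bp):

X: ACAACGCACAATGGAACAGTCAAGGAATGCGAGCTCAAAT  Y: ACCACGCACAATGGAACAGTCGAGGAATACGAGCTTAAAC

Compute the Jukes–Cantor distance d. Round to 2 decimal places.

The sequences differ at 5 of 40 sites (3, 22, 29, 36, 40), so p = 5/40 = 0.125.
d = −(3/4) ln(1 − 4p/3) = −0.75 ln(1 − 0.166667) = −0.75 ln(0.833333)
  = −0.75 × (-0.182322) = 0.136742 substitutions/site.

0.14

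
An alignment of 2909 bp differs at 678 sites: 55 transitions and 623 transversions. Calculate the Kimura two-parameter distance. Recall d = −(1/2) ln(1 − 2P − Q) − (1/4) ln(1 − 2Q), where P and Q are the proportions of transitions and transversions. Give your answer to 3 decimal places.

0.285

P = 55/2909 ≈ 0.018907 and Q = 623/2909 ≈ 0.214163.
Under the Kimura two-parameter model, d = −½ ln(1 − 2P − Q) − ¼ ln(1 − 2Q).
1 − 2P − Q = 0.748023, giving −½ ln(0.748023) = 0.145161.
1 − 2Q = 0.571674, giving −¼ ln(0.571674) = 0.139797.
d = 0.145161 + 0.139797 = 0.284958.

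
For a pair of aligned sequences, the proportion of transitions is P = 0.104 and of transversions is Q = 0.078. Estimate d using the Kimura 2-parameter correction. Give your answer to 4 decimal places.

0.2108

Under the Kimura two-parameter model, d = −½ ln(1 − 2P − Q) − ¼ ln(1 − 2Q).
1 − 2P − Q = 0.714, giving −½ ln(0.714) = 0.168436.
1 − 2Q = 0.844, giving −¼ ln(0.844) = 0.042401.
d = 0.168436 + 0.042401 = 0.210837.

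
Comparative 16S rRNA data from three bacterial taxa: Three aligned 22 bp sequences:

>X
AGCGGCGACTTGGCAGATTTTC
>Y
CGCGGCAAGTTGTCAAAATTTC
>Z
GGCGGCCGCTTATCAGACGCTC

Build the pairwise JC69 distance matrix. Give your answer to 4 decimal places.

X–Y: 6/22 sites differ → p ≈ 0.272727, d = −0.75 ln(1 − 0.363636) = 0.338988 ≈ 0.3390.
X–Z: 8/22 sites differ → p ≈ 0.363636, d = −0.75 ln(1 − 0.484848) = 0.497470 ≈ 0.4975.
Y–Z: 9/22 sites differ → p ≈ 0.409091, d = −0.75 ln(1 − 0.545455) = 0.591344 ≈ 0.5913.

d(X,Y) = 0.3390, d(X,Z) = 0.4975, d(Y,Z) = 0.5913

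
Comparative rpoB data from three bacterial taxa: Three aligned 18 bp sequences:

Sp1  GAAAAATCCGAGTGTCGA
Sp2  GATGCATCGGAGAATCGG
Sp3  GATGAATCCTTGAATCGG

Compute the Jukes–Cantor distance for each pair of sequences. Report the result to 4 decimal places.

Sp1–Sp2: 7/18 sites differ → p ≈ 0.388889, d = −0.75 ln(1 − 0.518519) = 0.548166 ≈ 0.5482.
Sp1–Sp3: 7/18 sites differ → p ≈ 0.388889, d = −0.75 ln(1 − 0.518519) = 0.548166 ≈ 0.5482.
Sp2–Sp3: 4/18 sites differ → p ≈ 0.222222, d = −0.75 ln(1 − 0.296296) = 0.263548 ≈ 0.2635.

d(Sp1,Sp2) = 0.5482, d(Sp1,Sp3) = 0.5482, d(Sp2,Sp3) = 0.2635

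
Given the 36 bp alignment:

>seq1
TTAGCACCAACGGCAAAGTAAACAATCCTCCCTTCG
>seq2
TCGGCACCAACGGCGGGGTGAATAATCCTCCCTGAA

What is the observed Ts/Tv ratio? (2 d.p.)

4.00

Transitions are A↔G and C↔T; transversions are all other mismatches.
Transitions: 8. Transversions: 2.
R = 8/2 = 4.00.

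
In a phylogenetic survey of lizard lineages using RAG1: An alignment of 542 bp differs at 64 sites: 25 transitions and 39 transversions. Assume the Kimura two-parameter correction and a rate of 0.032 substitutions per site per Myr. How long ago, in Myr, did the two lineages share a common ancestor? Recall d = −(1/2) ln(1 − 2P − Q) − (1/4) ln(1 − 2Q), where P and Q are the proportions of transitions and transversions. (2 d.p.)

2.01

P = 25/542 ≈ 0.046125 and Q = 39/542 ≈ 0.071956.
Under the Kimura two-parameter model, d = −½ ln(1 − 2P − Q) − ¼ ln(1 − 2Q).
1 − 2P − Q = 0.835794, giving −½ ln(0.835794) = 0.089687.
1 − 2Q = 0.856088, giving −¼ ln(0.856088) = 0.038846.
d = 0.089687 + 0.038846 = 0.128533.
Under a molecular clock d = 2μt, so t = d/(2μ) = 0.128533 / (2 × 0.032) = 2.01 Myr.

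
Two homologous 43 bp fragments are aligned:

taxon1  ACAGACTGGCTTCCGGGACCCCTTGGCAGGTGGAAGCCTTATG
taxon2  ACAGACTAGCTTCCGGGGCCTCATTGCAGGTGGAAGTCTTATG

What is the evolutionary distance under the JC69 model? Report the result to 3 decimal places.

0.154

The sequences differ at 6 of 43 sites (8, 18, 21, 23, 25, 37), so p = 6/43 ≈ 0.139535.
d = −(3/4) ln(1 − 4p/3) = −0.75 ln(1 − 0.186047) = −0.75 ln(0.813953)
  = −0.75 × (-0.205853) = 0.154390 substitutions/site.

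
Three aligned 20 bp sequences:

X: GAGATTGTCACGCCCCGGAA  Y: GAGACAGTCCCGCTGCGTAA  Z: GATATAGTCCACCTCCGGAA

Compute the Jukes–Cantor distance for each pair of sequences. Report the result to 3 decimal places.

d(X,Y) = 0.383, d(X,Z) = 0.383, d(Y,Z) = 0.383

X–Y: 6/20 sites differ → p = 0.3, d = −0.75 ln(1 − 0.4) = 0.383119 ≈ 0.383.
X–Z: 6/20 sites differ → p = 0.3, d = −0.75 ln(1 − 0.4) = 0.383119 ≈ 0.383.
Y–Z: 6/20 sites differ → p = 0.3, d = −0.75 ln(1 − 0.4) = 0.383119 ≈ 0.383.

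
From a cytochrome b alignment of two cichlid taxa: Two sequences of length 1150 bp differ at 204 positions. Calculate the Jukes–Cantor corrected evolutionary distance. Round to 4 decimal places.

p = 204/1150 ≈ 0.177391.
d = −(3/4) ln(1 − 4p/3) = −0.75 ln(1 − 0.236521) = −0.75 ln(0.763479)
  = −0.75 × (-0.269870) = 0.202403 substitutions/site.

0.2024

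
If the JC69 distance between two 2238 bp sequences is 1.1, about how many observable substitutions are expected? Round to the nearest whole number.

1291

Invert JC69: p = (3/4)(1 − e^(−4d/3)) = 0.75 × (1 − e^(-1.466667)) = 0.75 × (1 − 0.230693) = 0.576980.
Expected differing sites = pL ≈ 0.576980 × 2238 = 1291.28124 ≈ 1291.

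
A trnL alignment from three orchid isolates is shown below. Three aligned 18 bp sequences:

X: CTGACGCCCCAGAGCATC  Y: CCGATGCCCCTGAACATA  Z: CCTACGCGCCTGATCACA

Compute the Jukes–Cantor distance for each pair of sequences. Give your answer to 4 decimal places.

X–Y: 5/18 sites differ → p ≈ 0.277778, d = −0.75 ln(1 − 0.370371) = 0.346968 ≈ 0.3470.
X–Z: 7/18 sites differ → p ≈ 0.388889, d = −0.75 ln(1 − 0.518519) = 0.548166 ≈ 0.5482.
Y–Z: 5/18 sites differ → p ≈ 0.277778, d = −0.75 ln(1 − 0.370371) = 0.346968 ≈ 0.3470.

d(X,Y) = 0.3470, d(X,Z) = 0.5482, d(Y,Z) = 0.3470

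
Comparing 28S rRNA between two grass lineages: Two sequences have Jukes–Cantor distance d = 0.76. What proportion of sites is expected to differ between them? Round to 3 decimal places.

p = (3/4)(1 − e^(−4d/3)) = 0.75 × (1 − e^(-1.013333)) = 0.75 × (1 − 0.363007) = 0.477745.

0.478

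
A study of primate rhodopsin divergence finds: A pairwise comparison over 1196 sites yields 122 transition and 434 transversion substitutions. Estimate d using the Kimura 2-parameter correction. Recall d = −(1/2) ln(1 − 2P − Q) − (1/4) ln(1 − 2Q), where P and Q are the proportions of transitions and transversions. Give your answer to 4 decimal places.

0.7418

P = 122/1196 ≈ 0.102007 and Q = 434/1196 ≈ 0.362876.
Under the Kimura two-parameter model, d = −½ ln(1 − 2P − Q) − ¼ ln(1 − 2Q).
1 − 2P − Q = 0.43311, giving −½ ln(0.43311) = 0.418382.
1 − 2Q = 0.274248, giving −¼ ln(0.274248) = 0.323431.
d = 0.418382 + 0.323431 = 0.741813.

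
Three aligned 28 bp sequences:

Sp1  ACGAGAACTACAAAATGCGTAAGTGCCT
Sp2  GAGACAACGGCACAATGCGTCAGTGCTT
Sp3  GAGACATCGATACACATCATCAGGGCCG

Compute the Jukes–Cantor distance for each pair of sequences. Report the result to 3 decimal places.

Sp1–Sp2: 8/28 sites differ → p ≈ 0.285714, d = −0.75 ln(1 − 0.380952) = 0.359679 ≈ 0.360.
Sp1–Sp3: 14/28 sites differ → p = 0.5, d = −0.75 ln(1 − 0.666667) = 0.823960 ≈ 0.824.
Sp2–Sp3: 10/28 sites differ → p ≈ 0.357143, d = −0.75 ln(1 − 0.476191) = 0.484971 ≈ 0.485.

d(Sp1,Sp2) = 0.360, d(Sp1,Sp3) = 0.824, d(Sp2,Sp3) = 0.485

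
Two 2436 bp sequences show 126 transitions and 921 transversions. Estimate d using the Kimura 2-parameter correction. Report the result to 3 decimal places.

P = 126/2436 ≈ 0.051724 and Q = 921/2436 ≈ 0.378079.
Under the Kimura two-parameter model, d = −½ ln(1 − 2P − Q) − ¼ ln(1 − 2Q).
1 − 2P − Q = 0.518473, giving −½ ln(0.518473) = 0.328434.
1 − 2Q = 0.243842, giving −¼ ln(0.243842) = 0.352809.
d = 0.328434 + 0.352809 = 0.681243.

0.681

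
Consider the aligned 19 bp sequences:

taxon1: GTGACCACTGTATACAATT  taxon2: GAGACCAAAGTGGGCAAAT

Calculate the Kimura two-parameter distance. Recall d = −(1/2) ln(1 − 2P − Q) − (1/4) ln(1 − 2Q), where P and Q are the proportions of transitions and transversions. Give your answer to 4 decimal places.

0.5077

Of 19 sites, 2 differences are transitions and 5 are transversions, so P = 2/19 ≈ 0.105263 and Q = 5/19 ≈ 0.263158.
Under the Kimura two-parameter model, d = −½ ln(1 − 2P − Q) − ¼ ln(1 − 2Q).
1 − 2P − Q = 0.526316, giving −½ ln(0.526316) = 0.320927.
1 − 2Q = 0.473684, giving −¼ ln(0.473684) = 0.186804.
d = 0.320927 + 0.186804 = 0.507731.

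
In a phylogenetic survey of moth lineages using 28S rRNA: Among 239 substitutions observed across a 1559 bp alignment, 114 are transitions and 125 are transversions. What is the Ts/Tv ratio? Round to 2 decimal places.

R = 114/125 = 0.912 ≈ 0.91 (to 2 d.p.).

0.91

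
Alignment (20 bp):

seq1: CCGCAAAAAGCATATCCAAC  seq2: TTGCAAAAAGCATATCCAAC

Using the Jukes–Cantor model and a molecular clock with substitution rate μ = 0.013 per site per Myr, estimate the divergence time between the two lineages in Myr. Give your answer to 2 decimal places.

4.13

The sequences differ at 2 of 20 sites (1, 2), so p = 2/20 = 0.1.
d = −(3/4) ln(1 − 4p/3) = −0.75 ln(1 − 0.133333) = −0.75 ln(0.866667)
  = −0.75 × (-0.143100) = 0.107325 substitutions/site.
Under a molecular clock d = 2μt, so t = d/(2μ) = 0.107325 / (2 × 0.013) = 4.13 Myr.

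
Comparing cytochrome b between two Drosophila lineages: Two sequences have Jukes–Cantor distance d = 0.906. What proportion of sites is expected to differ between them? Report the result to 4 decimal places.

p = (3/4)(1 − e^(−4d/3)) = 0.75 × (1 − e^(-1.208)) = 0.75 × (1 − 0.298794) = 0.525905.

0.5259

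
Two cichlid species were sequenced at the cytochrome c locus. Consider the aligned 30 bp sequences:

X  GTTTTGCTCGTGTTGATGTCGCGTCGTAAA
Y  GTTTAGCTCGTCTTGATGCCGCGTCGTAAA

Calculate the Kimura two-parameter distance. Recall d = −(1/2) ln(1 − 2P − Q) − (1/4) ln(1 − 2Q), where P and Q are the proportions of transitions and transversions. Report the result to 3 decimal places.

0.107

Of 30 sites, 1 differences are transitions and 2 are transversions, so P = 1/30 ≈ 0.033333 and Q = 2/30 ≈ 0.066667.
Under the Kimura two-parameter model, d = −½ ln(1 − 2P − Q) − ¼ ln(1 − 2Q).
1 − 2P − Q = 0.866667, giving −½ ln(0.866667) = 0.071550.
1 − 2Q = 0.866666, giving −¼ ln(0.866666) = 0.035775.
d = 0.071550 + 0.035775 = 0.107325.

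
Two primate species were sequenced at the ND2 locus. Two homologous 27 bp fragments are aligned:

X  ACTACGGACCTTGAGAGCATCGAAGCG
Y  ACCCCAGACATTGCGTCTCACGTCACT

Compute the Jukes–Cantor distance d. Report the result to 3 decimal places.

0.882

The sequences differ at 14 of 27 sites, so p = 14/27 ≈ 0.518519.
d = −(3/4) ln(1 − 4p/3) = −0.75 ln(1 − 0.691359) = −0.75 ln(0.308641)
  = −0.75 × (-1.175576) = 0.881682 substitutions/site.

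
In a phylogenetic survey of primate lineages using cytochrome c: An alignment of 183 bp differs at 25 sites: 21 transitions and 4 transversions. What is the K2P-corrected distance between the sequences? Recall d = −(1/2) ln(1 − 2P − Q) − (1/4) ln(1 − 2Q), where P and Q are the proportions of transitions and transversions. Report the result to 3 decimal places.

P = 21/183 ≈ 0.114754 and Q = 4/183 ≈ 0.021858.
Under the Kimura two-parameter model, d = −½ ln(1 − 2P − Q) − ¼ ln(1 − 2Q).
1 − 2P − Q = 0.748634, giving −½ ln(0.748634) = 0.144753.
1 − 2Q = 0.956284, giving −¼ ln(0.956284) = 0.011175.
d = 0.144753 + 0.011175 = 0.155928.

0.156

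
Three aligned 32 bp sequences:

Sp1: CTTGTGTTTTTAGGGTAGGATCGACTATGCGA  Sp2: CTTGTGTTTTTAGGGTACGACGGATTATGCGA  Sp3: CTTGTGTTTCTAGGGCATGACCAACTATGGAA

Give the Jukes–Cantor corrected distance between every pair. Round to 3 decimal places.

d(Sp1,Sp2) = 0.137, d(Sp1,Sp3) = 0.259, d(Sp2,Sp3) = 0.304

Sp1–Sp2: 4/32 sites differ → p = 0.125, d = −0.75 ln(1 − 0.166667) = 0.136741 ≈ 0.137.
Sp1–Sp3: 7/32 sites differ → p = 0.21875, d = −0.75 ln(1 − 0.291667) = 0.258631 ≈ 0.259.
Sp2–Sp3: 8/32 sites differ → p = 0.25, d = −0.75 ln(1 − 0.333333) = 0.304098 ≈ 0.304.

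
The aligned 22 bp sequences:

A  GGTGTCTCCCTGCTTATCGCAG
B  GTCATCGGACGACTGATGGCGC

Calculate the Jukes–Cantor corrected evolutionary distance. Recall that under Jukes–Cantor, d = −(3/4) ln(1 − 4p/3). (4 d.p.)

0.9745

The sequences differ at 12 of 22 sites, so p = 12/22 ≈ 0.545455.
d = −(3/4) ln(1 − 4p/3) = −0.75 ln(1 − 0.727273) = −0.75 ln(0.272727)
  = −0.75 × (-1.299284) = 0.974463 substitutions/site.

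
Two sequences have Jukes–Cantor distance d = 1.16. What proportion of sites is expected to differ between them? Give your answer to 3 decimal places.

0.590

p = (3/4)(1 − e^(−4d/3)) = 0.75 × (1 − e^(-1.546667)) = 0.75 × (1 − 0.212957) = 0.590282.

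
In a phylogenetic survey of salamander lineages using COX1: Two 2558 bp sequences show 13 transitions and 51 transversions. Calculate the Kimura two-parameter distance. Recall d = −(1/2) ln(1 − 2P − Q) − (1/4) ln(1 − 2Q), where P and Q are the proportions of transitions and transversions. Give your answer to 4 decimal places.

P = 13/2558 ≈ 0.005082 and Q = 51/2558 ≈ 0.019937.
Under the Kimura two-parameter model, d = −½ ln(1 − 2P − Q) − ¼ ln(1 − 2Q).
1 − 2P − Q = 0.969899, giving −½ ln(0.969899) = 0.015282.
1 − 2Q = 0.960126, giving −¼ ln(0.960126) = 0.010173.
d = 0.015282 + 0.010173 = 0.025455.

0.0255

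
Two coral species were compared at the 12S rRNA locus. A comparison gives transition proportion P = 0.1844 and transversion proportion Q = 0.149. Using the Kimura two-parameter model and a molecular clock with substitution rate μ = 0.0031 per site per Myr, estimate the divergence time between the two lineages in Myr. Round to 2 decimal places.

Under the Kimura two-parameter model, d = −½ ln(1 − 2P − Q) − ¼ ln(1 − 2Q).
1 − 2P − Q = 0.4822, giving −½ ln(0.4822) = 0.364698.
1 − 2Q = 0.702, giving −¼ ln(0.702) = 0.088455.
d = 0.364698 + 0.088455 = 0.453153.
Under a molecular clock d = 2μt, so t = d/(2μ) = 0.453153 / (2 × 0.0031) = 73.09 Myr.

73.09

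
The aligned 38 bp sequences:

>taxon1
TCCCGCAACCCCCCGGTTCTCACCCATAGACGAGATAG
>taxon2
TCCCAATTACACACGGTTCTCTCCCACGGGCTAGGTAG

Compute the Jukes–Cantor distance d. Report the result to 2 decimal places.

The sequences differ at 13 of 38 sites, so p = 13/38 ≈ 0.342105.
d = −(3/4) ln(1 − 4p/3) = −0.75 ln(1 − 0.45614) = −0.75 ln(0.54386)
  = −0.75 × (-0.609063) = 0.456797 substitutions/site.

0.46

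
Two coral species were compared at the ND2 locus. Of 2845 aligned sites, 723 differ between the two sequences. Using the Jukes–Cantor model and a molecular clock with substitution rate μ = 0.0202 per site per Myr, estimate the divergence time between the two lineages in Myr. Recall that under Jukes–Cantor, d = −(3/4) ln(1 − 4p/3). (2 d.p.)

p = 723/2845 ≈ 0.25413.
d = −(3/4) ln(1 − 4p/3) = −0.75 ln(1 − 0.33884) = −0.75 ln(0.66116)
  = −0.75 × (-0.413759) = 0.310319 substitutions/site.
Under a molecular clock d = 2μt, so t = d/(2μ) = 0.310319 / (2 × 0.0202) = 7.68 Myr.

7.68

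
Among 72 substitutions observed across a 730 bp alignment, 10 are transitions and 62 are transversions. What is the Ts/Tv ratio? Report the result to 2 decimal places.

R = 10/62 = 0.161290… ≈ 0.16 (to 2 d.p.).

0.16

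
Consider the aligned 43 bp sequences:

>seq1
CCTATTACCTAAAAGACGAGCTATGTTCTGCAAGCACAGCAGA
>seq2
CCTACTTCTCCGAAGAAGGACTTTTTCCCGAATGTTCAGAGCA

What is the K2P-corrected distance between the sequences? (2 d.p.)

Of 43 sites, 10 differences are transitions and 10 are transversions, so P = 10/43 ≈ 0.232558 and Q = 10/43 ≈ 0.232558.
Under the Kimura two-parameter model, d = −½ ln(1 − 2P − Q) − ¼ ln(1 − 2Q).
1 − 2P − Q = 0.302326, giving −½ ln(0.302326) = 0.598125.
1 − 2Q = 0.534884, giving −¼ ln(0.534884) = 0.156426.
d = 0.598125 + 0.156426 = 0.754551.

0.75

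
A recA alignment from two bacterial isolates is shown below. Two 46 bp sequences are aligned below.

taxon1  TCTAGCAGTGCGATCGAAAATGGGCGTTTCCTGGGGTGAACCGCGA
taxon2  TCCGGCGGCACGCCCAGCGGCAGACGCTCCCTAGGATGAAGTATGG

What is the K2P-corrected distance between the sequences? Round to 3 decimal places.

Of 46 sites, 21 differences are transitions and 3 are transversions, so P = 21/46 ≈ 0.456522 and Q = 3/46 ≈ 0.065217.
Under the Kimura two-parameter model, d = −½ ln(1 − 2P − Q) − ¼ ln(1 − 2Q).
1 − 2P − Q = 0.021739, giving −½ ln(0.021739) = 1.914324.
1 − 2Q = 0.869566, giving −¼ ln(0.869566) = 0.034940.
d = 1.914324 + 0.034940 = 1.949264.

1.949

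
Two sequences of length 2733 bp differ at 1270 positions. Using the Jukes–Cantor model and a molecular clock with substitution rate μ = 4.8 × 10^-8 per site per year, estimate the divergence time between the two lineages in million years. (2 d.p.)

p = 1270/2733 ≈ 0.464691.
d = −(3/4) ln(1 − 4p/3) = −0.75 ln(1 − 0.619588) = −0.75 ln(0.380412)
  = −0.75 × (-0.966500) = 0.724875 substitutions/site.
Under a molecular clock d = 2μt, so t = d/(2μ) = 0.724875 / (2 × 4.8 × 10^-8) = 7.55 million years.

7.55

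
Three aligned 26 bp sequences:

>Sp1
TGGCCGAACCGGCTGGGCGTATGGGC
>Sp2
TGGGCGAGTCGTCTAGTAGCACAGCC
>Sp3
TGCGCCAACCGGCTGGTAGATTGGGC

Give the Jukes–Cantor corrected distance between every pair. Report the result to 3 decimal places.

Sp1–Sp2: 11/26 sites differ → p ≈ 0.423077, d = −0.75 ln(1 − 0.564103) = 0.622762 ≈ 0.623.
Sp1–Sp3: 7/26 sites differ → p ≈ 0.269231, d = −0.75 ln(1 − 0.358975) = 0.333515 ≈ 0.334.
Sp2–Sp3: 11/26 sites differ → p ≈ 0.423077, d = −0.75 ln(1 − 0.564103) = 0.622762 ≈ 0.623.

d(Sp1,Sp2) = 0.623, d(Sp1,Sp3) = 0.334, d(Sp2,Sp3) = 0.623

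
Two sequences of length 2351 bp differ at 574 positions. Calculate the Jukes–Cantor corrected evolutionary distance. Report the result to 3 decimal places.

p = 574/2351 ≈ 0.244151.
d = −(3/4) ln(1 − 4p/3) = −0.75 ln(1 − 0.325535) = −0.75 ln(0.674465)
  = −0.75 × (-0.393835) = 0.295376 substitutions/site.

0.295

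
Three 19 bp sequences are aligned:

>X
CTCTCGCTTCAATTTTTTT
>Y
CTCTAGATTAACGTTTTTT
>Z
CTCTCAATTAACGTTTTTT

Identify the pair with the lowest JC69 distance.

X–Y: 5/19 differ, p = 0.263, d = 0.324.
X–Z: 5/19 differ, p = 0.263, d = 0.324.
Y–Z: 2/19 differ, p = 0.105, d = 0.113.
The smallest distance is between Y and Z.

Y and Z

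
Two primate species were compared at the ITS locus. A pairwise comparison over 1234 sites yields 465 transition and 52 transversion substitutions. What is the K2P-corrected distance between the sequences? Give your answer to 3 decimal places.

P = 465/1234 ≈ 0.376823 and Q = 52/1234 ≈ 0.042139.
Under the Kimura two-parameter model, d = −½ ln(1 − 2P − Q) − ¼ ln(1 − 2Q).
1 − 2P − Q = 0.204215, giving −½ ln(0.204215) = 0.794291.
1 − 2Q = 0.915722, giving −¼ ln(0.915722) = 0.022011.
d = 0.794291 + 0.022011 = 0.816302.

0.816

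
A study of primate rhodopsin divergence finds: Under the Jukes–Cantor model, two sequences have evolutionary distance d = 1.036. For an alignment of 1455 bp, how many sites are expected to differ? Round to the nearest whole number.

Invert JC69: p = (3/4)(1 − e^(−4d/3)) = 0.75 × (1 − e^(-1.381333)) = 0.75 × (1 − 0.251243) = 0.561568.
Expected differing sites = pL ≈ 0.561568 × 1455 = 817.08144 ≈ 817.

817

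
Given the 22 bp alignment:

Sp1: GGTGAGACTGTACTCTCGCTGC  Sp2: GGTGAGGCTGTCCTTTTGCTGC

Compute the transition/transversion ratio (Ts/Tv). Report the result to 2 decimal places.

Transitions are A↔G and C↔T; transversions are all other mismatches.
Transitions: 3. Transversions: 1.
R = 3/1 = 3.00.

3.00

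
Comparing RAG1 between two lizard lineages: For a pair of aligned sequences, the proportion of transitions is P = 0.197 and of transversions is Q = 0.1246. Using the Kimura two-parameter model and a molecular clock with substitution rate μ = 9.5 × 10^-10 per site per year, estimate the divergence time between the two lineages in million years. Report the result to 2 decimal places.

230.10

Under the Kimura two-parameter model, d = −½ ln(1 − 2P − Q) − ¼ ln(1 − 2Q).
1 − 2P − Q = 0.4814, giving −½ ln(0.4814) = 0.365528.
1 − 2Q = 0.7508, giving −¼ ln(0.7508) = 0.071654.
d = 0.365528 + 0.071654 = 0.437182.
Under a molecular clock d = 2μt, so t = d/(2μ) = 0.437182 / (2 × 9.5 × 10^-10) = 230.10 million years.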